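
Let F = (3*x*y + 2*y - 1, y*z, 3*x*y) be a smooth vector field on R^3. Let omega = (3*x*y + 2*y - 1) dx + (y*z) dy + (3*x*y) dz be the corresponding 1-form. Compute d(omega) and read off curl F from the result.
d(omega) = (3*x - y) dy ∧ dz + (-3*y) dz ∧ dx + (-3*x - 2) dx ∧ dy; curl F = (3*x - y, -3*y, -3*x - 2)

d omega = sum_{i<j} (∂f_j/∂x_i - ∂f_i/∂x_j) dx_i ∧ dx_j. Under the identification (dy ∧ dz, dz ∧ dx, dx ∧ dy) ↔ (e_x, e_y, e_z), the coefficients are exactly the components of curl F. Compute:
  ∂R/∂y - ∂Q/∂z = (3*x) - (y) = 3*x - y
  ∂P/∂z - ∂R/∂x = (0) - (3*y) = -3*y
  ∂Q/∂x - ∂P/∂y = (0) - (3*x + 2) = -3*x - 2.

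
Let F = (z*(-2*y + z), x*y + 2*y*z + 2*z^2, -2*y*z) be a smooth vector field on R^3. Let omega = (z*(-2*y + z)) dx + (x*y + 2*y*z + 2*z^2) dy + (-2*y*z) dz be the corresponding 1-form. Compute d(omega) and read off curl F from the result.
d(omega) = (-2*y - 6*z) dy ∧ dz + (-2*y + 2*z) dz ∧ dx + (y + 2*z) dx ∧ dy; curl F = (-2*y - 6*z, -2*y + 2*z, y + 2*z)

d omega = sum_{i<j} (∂f_j/∂x_i - ∂f_i/∂x_j) dx_i ∧ dx_j. Under the identification (dy ∧ dz, dz ∧ dx, dx ∧ dy) ↔ (e_x, e_y, e_z), the coefficients are exactly the components of curl F. Compute:
  ∂R/∂y - ∂Q/∂z = (-2*z) - (2*y + 4*z) = -2*y - 6*z
  ∂P/∂z - ∂R/∂x = (-2*y + 2*z) - (0) = -2*y + 2*z
  ∂Q/∂x - ∂P/∂y = (y) - (-2*z) = y + 2*z.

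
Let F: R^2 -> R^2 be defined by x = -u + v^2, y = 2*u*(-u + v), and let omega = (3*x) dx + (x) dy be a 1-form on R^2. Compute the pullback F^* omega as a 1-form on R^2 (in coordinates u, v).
F^* omega = (4*u^2 - 4*u*v^2 - 2*u*v + 3*u + 2*v^3 - 3*v^2) du + (-2*u^2 + 2*u*v^2 - 6*u*v + 6*v^3) dv

Using F^*(f dg) = (f ∘ F) d(g ∘ F), substitute each coordinate x_i by F_i(u, v) in f_i, and replace dx_i by d F_i = (∂F_i/∂u) du + (∂F_i/∂v) dv.
  For the x component: f_1(F) = -3*u + 3*v^2; d F_1 = (-1) du + (2*v) dv
  For the y component: f_2(F) = -u + v^2; d F_2 = (-4*u + 2*v) du + (2*u) dv
Combining and collecting du, dv coefficients:
  coeff of du: 4*u^2 - 4*u*v^2 - 2*u*v + 3*u + 2*v^3 - 3*v^2
  coeff of dv: -2*u^2 + 2*u*v^2 - 6*u*v + 6*v^3
F^* omega = (4*u^2 - 4*u*v^2 - 2*u*v + 3*u + 2*v^3 - 3*v^2) du + (-2*u^2 + 2*u*v^2 - 6*u*v + 6*v^3) dv.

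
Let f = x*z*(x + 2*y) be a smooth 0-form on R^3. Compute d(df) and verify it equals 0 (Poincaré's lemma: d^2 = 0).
d(df) = 0

Step 1: df = sum_i (∂f/∂x_i) dx_i = (2*z*(x + y)) dx + (2*x*z) dy + (x*(x + 2*y)) dz.
Step 2: Apply d again. Using the 1-form formula, the coefficient of dx ∧ dy in d(df) is ∂^2 f/∂x ∂y - ∂^2 f/∂y ∂x = (2*z) - (2*z) = 0 (equality of mixed partials for smooth f).
Similarly for dx ∧ dz and dy ∧ dz — all coefficients vanish. So d(df) = 0.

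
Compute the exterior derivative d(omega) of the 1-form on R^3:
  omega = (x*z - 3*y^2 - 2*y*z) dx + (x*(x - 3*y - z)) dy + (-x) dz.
d(omega) = (2*x + 3*y + z) dx ∧ dy + (-x + 2*y - 1) dx ∧ dz + (x) dy ∧ dz

For a 1-form omega = sum_i f_i dx_i, the exterior derivative is
  d(omega) = sum_{i < j} (∂f_j/∂x_i - ∂f_i/∂x_j) dx_i ∧ dx_j.
  coefficient of dx ∧ dy: ∂f_2/∂x - ∂f_1/∂y = ∂(x*(x - 3*y - z))/∂x - ∂(x*z - 3*y^2 - 2*y*z)/∂y = 2*x + 3*y + z
  coefficient of dx ∧ dz: ∂f_3/∂x - ∂f_1/∂z = ∂(-x)/∂x - ∂(x*z - 3*y^2 - 2*y*z)/∂z = -x + 2*y - 1
  coefficient of dy ∧ dz: ∂f_3/∂y - ∂f_2/∂z = ∂(-x)/∂y - ∂(x*(x - 3*y - z))/∂z = x
Assembling: d(omega) = (2*x + 3*y + z) dx ∧ dy + (-x + 2*y - 1) dx ∧ dz + (x) dy ∧ dz.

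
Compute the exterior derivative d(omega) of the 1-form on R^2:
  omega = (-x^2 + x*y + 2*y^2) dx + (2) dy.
d(omega) = (-x - 4*y) dx ∧ dy

For a 1-form omega = sum_i f_i dx_i, the exterior derivative is
  d(omega) = sum_{i < j} (∂f_j/∂x_i - ∂f_i/∂x_j) dx_i ∧ dx_j.
  coefficient of dx ∧ dy: ∂f_2/∂x - ∂f_1/∂y = ∂(2)/∂x - ∂(-x^2 + x*y + 2*y^2)/∂y = -x - 4*y
Assembling: d(omega) = (-x - 4*y) dx ∧ dy.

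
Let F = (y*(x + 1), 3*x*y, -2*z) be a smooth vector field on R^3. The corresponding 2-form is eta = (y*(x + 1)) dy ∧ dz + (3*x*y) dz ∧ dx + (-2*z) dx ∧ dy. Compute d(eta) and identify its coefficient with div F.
d(eta) = (3*x + y - 2) dx ∧ dy ∧ dz; div F = 3*x + y - 2

For a 2-form in R^3 of the form above, applying d gives a 3-form with coefficient ∂P/∂x + ∂Q/∂y + ∂R/∂z:
  ∂P/∂x = y
  ∂Q/∂y = 3*x
  ∂R/∂z = -2
Sum = 3*x + y - 2, which is exactly div F.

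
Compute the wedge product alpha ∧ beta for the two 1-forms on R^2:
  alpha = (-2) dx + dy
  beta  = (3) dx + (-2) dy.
alpha ∧ beta = (1) dx ∧ dy

Distribute the wedge, using dx_i ∧ dx_j = -dx_j ∧ dx_i and dx_i ∧ dx_i = 0. For each pair (i, j) with i < j, the coefficient of dx_i ∧ dx_j in alpha ∧ beta is (alpha_i * beta_j - alpha_j * beta_i). Collecting: alpha ∧ beta = (1) dx ∧ dy.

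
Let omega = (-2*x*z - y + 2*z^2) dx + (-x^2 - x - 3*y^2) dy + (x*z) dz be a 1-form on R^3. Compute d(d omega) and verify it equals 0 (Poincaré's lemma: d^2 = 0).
d(d omega) = 0

Step 1: d omega = sum_{i<j} (∂f_j/∂x_i - ∂f_i/∂x_j) dx_i ∧ dx_j:
  coeff of dx ∧ dy: -2*x
  coeff of dx ∧ dz: 2*x - 3*z
  coeff of dy ∧ dz: 0
Step 2: Apply d again to each 2-form coefficient. The only possible 3-form in R^3 is dx ∧ dy ∧ dz, with coefficient
  ∂(coeff of dy∧dz)/∂x - ∂(coeff of dx∧dz)/∂y + ∂(coeff of dx∧dy)/∂z
  = ∂/∂x (0) - ∂/∂y (2*x - 3*z) + ∂/∂z (-2*x).
Each of these terms simplifies to sums of mixed partials that cancel in pairs. The result is 0 (by equality of mixed partials for smooth functions — Schwarz / Clairaut).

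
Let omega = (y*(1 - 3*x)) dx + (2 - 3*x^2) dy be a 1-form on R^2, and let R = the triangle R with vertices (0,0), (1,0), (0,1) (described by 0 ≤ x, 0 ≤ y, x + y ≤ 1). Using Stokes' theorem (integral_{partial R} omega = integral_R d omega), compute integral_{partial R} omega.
integral_(partial R) omega = -1

Stokes: integral_partial_R omega = integral_R d omega with d omega = (∂Q/∂x - ∂P/∂y) dx ∧ dy.
  ∂Q/∂x = -6*x
  ∂P/∂y = 1 - 3*x
  integrand = ∂Q/∂x - ∂P/∂y = -3*x - 1.
Integrating over R: integral_0^1 integral_0^{1-x} (-3*x - 1) dy dx = -1.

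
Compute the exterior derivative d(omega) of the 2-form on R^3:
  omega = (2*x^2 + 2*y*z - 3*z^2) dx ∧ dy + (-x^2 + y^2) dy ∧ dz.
d(omega) = (-2*x + 2*y - 6*z) dx ∧ dy ∧ dz

For a 2-form omega = sum_{i<j} g_{ij} dx_i ∧ dx_j, the exterior derivative is
  d(omega) = sum_{i<j} d(g_{ij}) ∧ dx_i ∧ dx_j = sum_{i<j, k} (∂g_{ij}/∂x_k) dx_k ∧ dx_i ∧ dx_j.
Expand each term, using dx_k ∧ dx_i ∧ dx_j = sgn(permutation) dx_{(a)} ∧ dx_{(b)} ∧ dx_{(c)} with (a < b < c) sorted:
  d(2*x^2 + 2*y*z - 3*z^2) includes (∂/∂z)(2*x^2 + 2*y*z - 3*z^2) dz = (2*y - 6*z) dz, which multiplied by dx ∧ dy gives (2*y - 6*z) dx ∧ dy ∧ dz
  d(-x^2 + y^2) includes (∂/∂x)(-x^2 + y^2) dx = (-2*x) dx, which multiplied by dy ∧ dz gives (-2*x) dx ∧ dy ∧ dz
Collecting like 3-forms: d(omega) = (-2*x + 2*y - 6*z) dx ∧ dy ∧ dz.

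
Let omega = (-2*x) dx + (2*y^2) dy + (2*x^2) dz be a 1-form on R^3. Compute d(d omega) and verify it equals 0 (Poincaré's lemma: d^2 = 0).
d(d omega) = 0

Step 1: d omega = sum_{i<j} (∂f_j/∂x_i - ∂f_i/∂x_j) dx_i ∧ dx_j:
  coeff of dx ∧ dy: 0
  coeff of dx ∧ dz: 4*x
  coeff of dy ∧ dz: 0
Step 2: Apply d again to each 2-form coefficient. The only possible 3-form in R^3 is dx ∧ dy ∧ dz, with coefficient
  ∂(coeff of dy∧dz)/∂x - ∂(coeff of dx∧dz)/∂y + ∂(coeff of dx∧dy)/∂z
  = ∂/∂x (0) - ∂/∂y (4*x) + ∂/∂z (0).
Each of these terms simplifies to sums of mixed partials that cancel in pairs. The result is 0 (by equality of mixed partials for smooth functions — Schwarz / Clairaut).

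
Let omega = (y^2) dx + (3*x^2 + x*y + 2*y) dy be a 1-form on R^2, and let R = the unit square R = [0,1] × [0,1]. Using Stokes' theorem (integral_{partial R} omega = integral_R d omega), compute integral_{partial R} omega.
integral_(partial R) omega = 5/2

Stokes: integral_partial_R omega = integral_R d omega with d omega = (∂Q/∂x - ∂P/∂y) dx ∧ dy.
  ∂Q/∂x = 6*x + y
  ∂P/∂y = 2*y
  integrand = ∂Q/∂x - ∂P/∂y = 6*x - y.
Integrating over R: integral_0^1 integral_0^1 (6*x - y) dx dy = 5/2.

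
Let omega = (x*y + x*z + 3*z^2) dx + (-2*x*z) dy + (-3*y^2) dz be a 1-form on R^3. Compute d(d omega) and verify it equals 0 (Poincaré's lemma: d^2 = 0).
d(d omega) = 0

Step 1: d omega = sum_{i<j} (∂f_j/∂x_i - ∂f_i/∂x_j) dx_i ∧ dx_j:
  coeff of dx ∧ dy: -x - 2*z
  coeff of dx ∧ dz: -x - 6*z
  coeff of dy ∧ dz: 2*x - 6*y
Step 2: Apply d again to each 2-form coefficient. The only possible 3-form in R^3 is dx ∧ dy ∧ dz, with coefficient
  ∂(coeff of dy∧dz)/∂x - ∂(coeff of dx∧dz)/∂y + ∂(coeff of dx∧dy)/∂z
  = ∂/∂x (2*x - 6*y) - ∂/∂y (-x - 6*z) + ∂/∂z (-x - 2*z).
Each of these terms simplifies to sums of mixed partials that cancel in pairs. The result is 0 (by equality of mixed partials for smooth functions — Schwarz / Clairaut).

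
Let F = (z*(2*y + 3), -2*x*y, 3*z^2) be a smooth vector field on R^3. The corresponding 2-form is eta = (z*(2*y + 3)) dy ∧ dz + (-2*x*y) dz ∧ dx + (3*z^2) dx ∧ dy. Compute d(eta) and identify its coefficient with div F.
d(eta) = (-2*x + 6*z) dx ∧ dy ∧ dz; div F = -2*x + 6*z

For a 2-form in R^3 of the form above, applying d gives a 3-form with coefficient ∂P/∂x + ∂Q/∂y + ∂R/∂z:
  ∂P/∂x = 0
  ∂Q/∂y = -2*x
  ∂R/∂z = 6*z
Sum = -2*x + 6*z, which is exactly div F.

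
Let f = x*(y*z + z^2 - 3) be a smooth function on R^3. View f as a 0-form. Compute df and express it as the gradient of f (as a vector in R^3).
df = (y*z + z^2 - 3) dx + (x*z) dy + (x*(y + 2*z)) dz; grad f = (y*z + z^2 - 3, x*z, x*(y + 2*z))

For a 0-form f, d f = (∂f/∂x) dx + (∂f/∂y) dy + (∂f/∂z) dz. The components of the vector representation are exactly the entries of grad f in Cartesian coordinates:
  ∂f/∂x = y*z + z^2 - 3
  ∂f/∂y = x*z
  ∂f/∂z = x*(y + 2*z).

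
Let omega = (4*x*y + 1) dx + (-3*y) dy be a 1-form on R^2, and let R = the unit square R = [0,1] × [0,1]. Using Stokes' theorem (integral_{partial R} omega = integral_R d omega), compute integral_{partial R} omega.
integral_(partial R) omega = -2

Stokes: integral_partial_R omega = integral_R d omega with d omega = (∂Q/∂x - ∂P/∂y) dx ∧ dy.
  ∂Q/∂x = 0
  ∂P/∂y = 4*x
  integrand = ∂Q/∂x - ∂P/∂y = -4*x.
Integrating over R: integral_0^1 integral_0^1 (-4*x) dx dy = -2.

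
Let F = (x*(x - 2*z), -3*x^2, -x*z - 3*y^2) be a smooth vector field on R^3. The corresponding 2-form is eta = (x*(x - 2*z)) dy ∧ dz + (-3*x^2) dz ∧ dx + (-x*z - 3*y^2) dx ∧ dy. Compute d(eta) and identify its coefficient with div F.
d(eta) = (x - 2*z) dx ∧ dy ∧ dz; div F = x - 2*z

For a 2-form in R^3 of the form above, applying d gives a 3-form with coefficient ∂P/∂x + ∂Q/∂y + ∂R/∂z:
  ∂P/∂x = 2*x - 2*z
  ∂Q/∂y = 0
  ∂R/∂z = -x
Sum = x - 2*z, which is exactly div F.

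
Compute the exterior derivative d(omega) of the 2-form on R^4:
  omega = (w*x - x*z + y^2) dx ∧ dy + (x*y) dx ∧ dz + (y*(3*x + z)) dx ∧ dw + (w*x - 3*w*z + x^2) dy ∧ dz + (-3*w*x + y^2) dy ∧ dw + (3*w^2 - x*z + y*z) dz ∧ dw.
d(omega) = (w) dx ∧ dy ∧ dz + (-3*w - 2*x - z) dx ∧ dy ∧ dw + (-y - z) dx ∧ dz ∧ dw + (x - 2*z) dy ∧ dz ∧ dw

For a 2-form omega = sum_{i<j} g_{ij} dx_i ∧ dx_j, the exterior derivative is
  d(omega) = sum_{i<j} d(g_{ij}) ∧ dx_i ∧ dx_j = sum_{i<j, k} (∂g_{ij}/∂x_k) dx_k ∧ dx_i ∧ dx_j.
Expand each term, using dx_k ∧ dx_i ∧ dx_j = sgn(permutation) dx_{(a)} ∧ dx_{(b)} ∧ dx_{(c)} with (a < b < c) sorted:
  d(w*x - x*z + y^2) includes (∂/∂z)(w*x - x*z + y^2) dz = (-x) dz, which multiplied by dx ∧ dy gives (-x) dx ∧ dy ∧ dz
  d(w*x - x*z + y^2) includes (∂/∂w)(w*x - x*z + y^2) dw = (x) dw, which multiplied by dx ∧ dy gives (x) dx ∧ dy ∧ dw
  d(x*y) includes (∂/∂y)(x*y) dy = (x) dy, which multiplied by dx ∧ dz gives (-x) dx ∧ dy ∧ dz
  d(y*(3*x + z)) includes (∂/∂y)(y*(3*x + z)) dy = (3*x + z) dy, which multiplied by dx ∧ dw gives (-3*x - z) dx ∧ dy ∧ dw
  d(y*(3*x + z)) includes (∂/∂z)(y*(3*x + z)) dz = (y) dz, which multiplied by dx ∧ dw gives (-y) dx ∧ dz ∧ dw
  d(w*x - 3*w*z + x^2) includes (∂/∂x)(w*x - 3*w*z + x^2) dx = (w + 2*x) dx, which multiplied by dy ∧ dz gives (w + 2*x) dx ∧ dy ∧ dz
  d(w*x - 3*w*z + x^2) includes (∂/∂w)(w*x - 3*w*z + x^2) dw = (x - 3*z) dw, which multiplied by dy ∧ dz gives (x - 3*z) dy ∧ dz ∧ dw
  d(-3*w*x + y^2) includes (∂/∂x)(-3*w*x + y^2) dx = (-3*w) dx, which multiplied by dy ∧ dw gives (-3*w) dx ∧ dy ∧ dw
  d(3*w^2 - x*z + y*z) includes (∂/∂x)(3*w^2 - x*z + y*z) dx = (-z) dx, which multiplied by dz ∧ dw gives (-z) dx ∧ dz ∧ dw
  d(3*w^2 - x*z + y*z) includes (∂/∂y)(3*w^2 - x*z + y*z) dy = (z) dy, which multiplied by dz ∧ dw gives (z) dy ∧ dz ∧ dw
Collecting like 3-forms: d(omega) = (w) dx ∧ dy ∧ dz + (-3*w - 2*x - z) dx ∧ dy ∧ dw + (-y - z) dx ∧ dz ∧ dw + (x - 2*z) dy ∧ dz ∧ dw.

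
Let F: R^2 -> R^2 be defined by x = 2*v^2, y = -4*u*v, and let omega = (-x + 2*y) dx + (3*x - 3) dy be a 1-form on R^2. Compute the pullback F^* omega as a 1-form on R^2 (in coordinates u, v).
F^* omega = (-24*v^3 + 12*v) du + (-56*u*v^2 + 12*u - 8*v^3) dv

Using F^*(f dg) = (f ∘ F) d(g ∘ F), substitute each coordinate x_i by F_i(u, v) in f_i, and replace dx_i by d F_i = (∂F_i/∂u) du + (∂F_i/∂v) dv.
  For the x component: f_1(F) = 2*v*(-4*u - v); d F_1 = (0) du + (4*v) dv
  For the y component: f_2(F) = 6*v^2 - 3; d F_2 = (-4*v) du + (-4*u) dv
Combining and collecting du, dv coefficients:
  coeff of du: -24*v^3 + 12*v
  coeff of dv: -56*u*v^2 + 12*u - 8*v^3
F^* omega = (-24*v^3 + 12*v) du + (-56*u*v^2 + 12*u - 8*v^3) dv.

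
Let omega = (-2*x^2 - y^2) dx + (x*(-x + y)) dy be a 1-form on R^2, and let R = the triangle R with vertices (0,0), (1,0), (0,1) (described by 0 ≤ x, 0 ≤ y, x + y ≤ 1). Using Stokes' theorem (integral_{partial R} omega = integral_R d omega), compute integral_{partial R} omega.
integral_(partial R) omega = 1/6

Stokes: integral_partial_R omega = integral_R d omega with d omega = (∂Q/∂x - ∂P/∂y) dx ∧ dy.
  ∂Q/∂x = -2*x + y
  ∂P/∂y = -2*y
  integrand = ∂Q/∂x - ∂P/∂y = -2*x + 3*y.
Integrating over R: integral_0^1 integral_0^{1-x} (-2*x + 3*y) dy dx = 1/6.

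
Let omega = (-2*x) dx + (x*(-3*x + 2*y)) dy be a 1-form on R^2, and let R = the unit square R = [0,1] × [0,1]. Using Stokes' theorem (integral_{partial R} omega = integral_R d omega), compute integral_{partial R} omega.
integral_(partial R) omega = -2

Stokes: integral_partial_R omega = integral_R d omega with d omega = (∂Q/∂x - ∂P/∂y) dx ∧ dy.
  ∂Q/∂x = -6*x + 2*y
  ∂P/∂y = 0
  integrand = ∂Q/∂x - ∂P/∂y = -6*x + 2*y.
Integrating over R: integral_0^1 integral_0^1 (-6*x + 2*y) dx dy = -2.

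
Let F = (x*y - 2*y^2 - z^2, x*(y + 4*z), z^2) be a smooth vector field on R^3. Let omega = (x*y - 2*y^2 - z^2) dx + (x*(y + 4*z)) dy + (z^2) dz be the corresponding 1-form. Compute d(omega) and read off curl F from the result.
d(omega) = (-4*x) dy ∧ dz + (-2*z) dz ∧ dx + (-x + 5*y + 4*z) dx ∧ dy; curl F = (-4*x, -2*z, -x + 5*y + 4*z)

d omega = sum_{i<j} (∂f_j/∂x_i - ∂f_i/∂x_j) dx_i ∧ dx_j. Under the identification (dy ∧ dz, dz ∧ dx, dx ∧ dy) ↔ (e_x, e_y, e_z), the coefficients are exactly the components of curl F. Compute:
  ∂R/∂y - ∂Q/∂z = (0) - (4*x) = -4*x
  ∂P/∂z - ∂R/∂x = (-2*z) - (0) = -2*z
  ∂Q/∂x - ∂P/∂y = (y + 4*z) - (x - 4*y) = -x + 5*y + 4*z.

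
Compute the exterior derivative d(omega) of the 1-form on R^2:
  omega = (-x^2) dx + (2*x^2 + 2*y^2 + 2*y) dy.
d(omega) = (4*x) dx ∧ dy

For a 1-form omega = sum_i f_i dx_i, the exterior derivative is
  d(omega) = sum_{i < j} (∂f_j/∂x_i - ∂f_i/∂x_j) dx_i ∧ dx_j.
  coefficient of dx ∧ dy: ∂f_2/∂x - ∂f_1/∂y = ∂(2*x^2 + 2*y^2 + 2*y)/∂x - ∂(-x^2)/∂y = 4*x
Assembling: d(omega) = (4*x) dx ∧ dy.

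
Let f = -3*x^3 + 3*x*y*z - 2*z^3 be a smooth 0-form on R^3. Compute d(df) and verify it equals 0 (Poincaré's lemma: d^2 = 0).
d(df) = 0

Step 1: df = sum_i (∂f/∂x_i) dx_i = (-9*x^2 + 3*y*z) dx + (3*x*z) dy + (3*x*y - 6*z^2) dz.
Step 2: Apply d again. Using the 1-form formula, the coefficient of dx ∧ dy in d(df) is ∂^2 f/∂x ∂y - ∂^2 f/∂y ∂x = (3*z) - (3*z) = 0 (equality of mixed partials for smooth f).
Similarly for dx ∧ dz and dy ∧ dz — all coefficients vanish. So d(df) = 0.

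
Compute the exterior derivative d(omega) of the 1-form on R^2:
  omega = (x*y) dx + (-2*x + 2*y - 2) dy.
d(omega) = (-x - 2) dx ∧ dy

For a 1-form omega = sum_i f_i dx_i, the exterior derivative is
  d(omega) = sum_{i < j} (∂f_j/∂x_i - ∂f_i/∂x_j) dx_i ∧ dx_j.
  coefficient of dx ∧ dy: ∂f_2/∂x - ∂f_1/∂y = ∂(-2*x + 2*y - 2)/∂x - ∂(x*y)/∂y = -x - 2
Assembling: d(omega) = (-x - 2) dx ∧ dy.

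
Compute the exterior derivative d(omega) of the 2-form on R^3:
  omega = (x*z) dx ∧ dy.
d(omega) = (x) dx ∧ dy ∧ dz

For a 2-form omega = sum_{i<j} g_{ij} dx_i ∧ dx_j, the exterior derivative is
  d(omega) = sum_{i<j} d(g_{ij}) ∧ dx_i ∧ dx_j = sum_{i<j, k} (∂g_{ij}/∂x_k) dx_k ∧ dx_i ∧ dx_j.
Expand each term, using dx_k ∧ dx_i ∧ dx_j = sgn(permutation) dx_{(a)} ∧ dx_{(b)} ∧ dx_{(c)} with (a < b < c) sorted:
  d(x*z) includes (∂/∂z)(x*z) dz = (x) dz, which multiplied by dx ∧ dy gives (x) dx ∧ dy ∧ dz
Collecting like 3-forms: d(omega) = (x) dx ∧ dy ∧ dz.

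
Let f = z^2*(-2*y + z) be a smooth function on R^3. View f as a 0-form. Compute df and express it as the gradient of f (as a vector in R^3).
df = (0) dx + (-2*z^2) dy + (z*(-4*y + 3*z)) dz; grad f = (0, -2*z^2, z*(-4*y + 3*z))

For a 0-form f, d f = (∂f/∂x) dx + (∂f/∂y) dy + (∂f/∂z) dz. The components of the vector representation are exactly the entries of grad f in Cartesian coordinates:
  ∂f/∂x = 0
  ∂f/∂y = -2*z^2
  ∂f/∂z = z*(-4*y + 3*z).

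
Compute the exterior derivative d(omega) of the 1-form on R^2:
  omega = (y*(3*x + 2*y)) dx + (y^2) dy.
d(omega) = (-3*x - 4*y) dx ∧ dy

For a 1-form omega = sum_i f_i dx_i, the exterior derivative is
  d(omega) = sum_{i < j} (∂f_j/∂x_i - ∂f_i/∂x_j) dx_i ∧ dx_j.
  coefficient of dx ∧ dy: ∂f_2/∂x - ∂f_1/∂y = ∂(y^2)/∂x - ∂(y*(3*x + 2*y))/∂y = -3*x - 4*y
Assembling: d(omega) = (-3*x - 4*y) dx ∧ dy.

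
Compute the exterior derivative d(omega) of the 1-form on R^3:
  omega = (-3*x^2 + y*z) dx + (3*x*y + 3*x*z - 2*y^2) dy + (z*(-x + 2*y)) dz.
d(omega) = (3*y + 2*z) dx ∧ dy + (-y - z) dx ∧ dz + (-3*x + 2*z) dy ∧ dz

For a 1-form omega = sum_i f_i dx_i, the exterior derivative is
  d(omega) = sum_{i < j} (∂f_j/∂x_i - ∂f_i/∂x_j) dx_i ∧ dx_j.
  coefficient of dx ∧ dy: ∂f_2/∂x - ∂f_1/∂y = ∂(3*x*y + 3*x*z - 2*y^2)/∂x - ∂(-3*x^2 + y*z)/∂y = 3*y + 2*z
  coefficient of dx ∧ dz: ∂f_3/∂x - ∂f_1/∂z = ∂(z*(-x + 2*y))/∂x - ∂(-3*x^2 + y*z)/∂z = -y - z
  coefficient of dy ∧ dz: ∂f_3/∂y - ∂f_2/∂z = ∂(z*(-x + 2*y))/∂y - ∂(3*x*y + 3*x*z - 2*y^2)/∂z = -3*x + 2*z
Assembling: d(omega) = (3*y + 2*z) dx ∧ dy + (-y - z) dx ∧ dz + (-3*x + 2*z) dy ∧ dz.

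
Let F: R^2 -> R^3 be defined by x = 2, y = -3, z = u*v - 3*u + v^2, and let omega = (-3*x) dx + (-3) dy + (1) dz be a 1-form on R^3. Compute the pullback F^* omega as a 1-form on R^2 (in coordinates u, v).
F^* omega = (v - 3) du + (u + 2*v) dv

Using F^*(f dg) = (f ∘ F) d(g ∘ F), substitute each coordinate x_i by F_i(u, v) in f_i, and replace dx_i by d F_i = (∂F_i/∂u) du + (∂F_i/∂v) dv.
  For the x component: f_1(F) = -6; d F_1 = (0) du + (0) dv
  For the y component: f_2(F) = -3; d F_2 = (0) du + (0) dv
  For the z component: f_3(F) = 1; d F_3 = (v - 3) du + (u + 2*v) dv
Combining and collecting du, dv coefficients:
  coeff of du: v - 3
  coeff of dv: u + 2*v
F^* omega = (v - 3) du + (u + 2*v) dv.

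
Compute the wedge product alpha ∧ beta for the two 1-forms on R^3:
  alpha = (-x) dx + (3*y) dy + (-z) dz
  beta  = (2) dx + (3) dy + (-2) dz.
alpha ∧ beta = (-3*x - 6*y) dx ∧ dy + (2*x + 2*z) dx ∧ dz + (-6*y + 3*z) dy ∧ dz

Distribute the wedge, using dx_i ∧ dx_j = -dx_j ∧ dx_i and dx_i ∧ dx_i = 0. For each pair (i, j) with i < j, the coefficient of dx_i ∧ dx_j in alpha ∧ beta is (alpha_i * beta_j - alpha_j * beta_i). Collecting: alpha ∧ beta = (-3*x - 6*y) dx ∧ dy + (2*x + 2*z) dx ∧ dz + (-6*y + 3*z) dy ∧ dz.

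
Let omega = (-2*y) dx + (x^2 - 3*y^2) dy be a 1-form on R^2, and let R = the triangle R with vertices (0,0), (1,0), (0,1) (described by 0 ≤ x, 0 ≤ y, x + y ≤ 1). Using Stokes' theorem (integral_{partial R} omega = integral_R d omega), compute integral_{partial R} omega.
integral_(partial R) omega = 4/3

Stokes: integral_partial_R omega = integral_R d omega with d omega = (∂Q/∂x - ∂P/∂y) dx ∧ dy.
  ∂Q/∂x = 2*x
  ∂P/∂y = -2
  integrand = ∂Q/∂x - ∂P/∂y = 2*x + 2.
Integrating over R: integral_0^1 integral_0^{1-x} (2*x + 2) dy dx = 4/3.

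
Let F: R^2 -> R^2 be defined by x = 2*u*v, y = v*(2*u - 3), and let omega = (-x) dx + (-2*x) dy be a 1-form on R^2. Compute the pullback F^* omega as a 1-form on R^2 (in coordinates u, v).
F^* omega = (-12*u*v^2) du + (12*u*v*(1 - u)) dv

Using F^*(f dg) = (f ∘ F) d(g ∘ F), substitute each coordinate x_i by F_i(u, v) in f_i, and replace dx_i by d F_i = (∂F_i/∂u) du + (∂F_i/∂v) dv.
  For the x component: f_1(F) = -2*u*v; d F_1 = (2*v) du + (2*u) dv
  For the y component: f_2(F) = -4*u*v; d F_2 = (2*v) du + (2*u - 3) dv
Combining and collecting du, dv coefficients:
  coeff of du: -12*u*v^2
  coeff of dv: 12*u*v*(1 - u)
F^* omega = (-12*u*v^2) du + (12*u*v*(1 - u)) dv.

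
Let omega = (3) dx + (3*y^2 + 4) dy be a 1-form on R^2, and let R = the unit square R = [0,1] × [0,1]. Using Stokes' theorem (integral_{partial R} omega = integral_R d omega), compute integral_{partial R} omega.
integral_(partial R) omega = 0

Stokes: integral_partial_R omega = integral_R d omega with d omega = (∂Q/∂x - ∂P/∂y) dx ∧ dy.
  ∂Q/∂x = 0
  ∂P/∂y = 0
  integrand = ∂Q/∂x - ∂P/∂y = 0.
Integrating over R: integral_0^1 integral_0^1 (0) dx dy = 0.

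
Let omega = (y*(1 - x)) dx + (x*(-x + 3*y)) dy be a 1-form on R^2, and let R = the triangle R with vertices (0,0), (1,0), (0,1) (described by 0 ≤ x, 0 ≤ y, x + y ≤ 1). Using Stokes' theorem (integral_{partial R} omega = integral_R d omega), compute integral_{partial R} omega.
integral_(partial R) omega = -1/6

Stokes: integral_partial_R omega = integral_R d omega with d omega = (∂Q/∂x - ∂P/∂y) dx ∧ dy.
  ∂Q/∂x = -2*x + 3*y
  ∂P/∂y = 1 - x
  integrand = ∂Q/∂x - ∂P/∂y = -x + 3*y - 1.
Integrating over R: integral_0^1 integral_0^{1-x} (-x + 3*y - 1) dy dx = -1/6.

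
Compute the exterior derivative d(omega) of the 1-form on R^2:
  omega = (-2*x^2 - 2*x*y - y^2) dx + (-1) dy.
d(omega) = (2*x + 2*y) dx ∧ dy

For a 1-form omega = sum_i f_i dx_i, the exterior derivative is
  d(omega) = sum_{i < j} (∂f_j/∂x_i - ∂f_i/∂x_j) dx_i ∧ dx_j.
  coefficient of dx ∧ dy: ∂f_2/∂x - ∂f_1/∂y = ∂(-1)/∂x - ∂(-2*x^2 - 2*x*y - y^2)/∂y = 2*x + 2*y
Assembling: d(omega) = (2*x + 2*y) dx ∧ dy.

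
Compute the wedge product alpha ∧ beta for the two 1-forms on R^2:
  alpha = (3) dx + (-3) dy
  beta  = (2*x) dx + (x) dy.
alpha ∧ beta = (9*x) dx ∧ dy

Distribute the wedge, using dx_i ∧ dx_j = -dx_j ∧ dx_i and dx_i ∧ dx_i = 0. For each pair (i, j) with i < j, the coefficient of dx_i ∧ dx_j in alpha ∧ beta is (alpha_i * beta_j - alpha_j * beta_i). Collecting: alpha ∧ beta = (9*x) dx ∧ dy.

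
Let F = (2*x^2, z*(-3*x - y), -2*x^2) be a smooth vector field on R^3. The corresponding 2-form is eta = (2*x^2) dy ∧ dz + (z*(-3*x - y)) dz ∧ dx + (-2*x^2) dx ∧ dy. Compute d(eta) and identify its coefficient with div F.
d(eta) = (4*x - z) dx ∧ dy ∧ dz; div F = 4*x - z

For a 2-form in R^3 of the form above, applying d gives a 3-form with coefficient ∂P/∂x + ∂Q/∂y + ∂R/∂z:
  ∂P/∂x = 4*x
  ∂Q/∂y = -z
  ∂R/∂z = 0
Sum = 4*x - z, which is exactly div F.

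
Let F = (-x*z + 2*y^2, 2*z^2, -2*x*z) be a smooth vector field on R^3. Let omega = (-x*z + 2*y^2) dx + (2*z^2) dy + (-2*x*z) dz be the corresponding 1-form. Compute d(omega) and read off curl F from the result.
d(omega) = (-4*z) dy ∧ dz + (-x + 2*z) dz ∧ dx + (-4*y) dx ∧ dy; curl F = (-4*z, -x + 2*z, -4*y)

d omega = sum_{i<j} (∂f_j/∂x_i - ∂f_i/∂x_j) dx_i ∧ dx_j. Under the identification (dy ∧ dz, dz ∧ dx, dx ∧ dy) ↔ (e_x, e_y, e_z), the coefficients are exactly the components of curl F. Compute:
  ∂R/∂y - ∂Q/∂z = (0) - (4*z) = -4*z
  ∂P/∂z - ∂R/∂x = (-x) - (-2*z) = -x + 2*z
  ∂Q/∂x - ∂P/∂y = (0) - (4*y) = -4*y.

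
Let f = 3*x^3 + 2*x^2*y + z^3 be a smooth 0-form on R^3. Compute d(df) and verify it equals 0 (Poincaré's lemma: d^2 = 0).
d(df) = 0

Step 1: df = sum_i (∂f/∂x_i) dx_i = (x*(9*x + 4*y)) dx + (2*x^2) dy + (3*z^2) dz.
Step 2: Apply d again. Using the 1-form formula, the coefficient of dx ∧ dy in d(df) is ∂^2 f/∂x ∂y - ∂^2 f/∂y ∂x = (4*x) - (4*x) = 0 (equality of mixed partials for smooth f).
Similarly for dx ∧ dz and dy ∧ dz — all coefficients vanish. So d(df) = 0.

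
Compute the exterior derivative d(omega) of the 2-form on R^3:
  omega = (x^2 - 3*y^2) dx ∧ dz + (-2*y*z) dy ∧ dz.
d(omega) = (6*y) dx ∧ dy ∧ dz

For a 2-form omega = sum_{i<j} g_{ij} dx_i ∧ dx_j, the exterior derivative is
  d(omega) = sum_{i<j} d(g_{ij}) ∧ dx_i ∧ dx_j = sum_{i<j, k} (∂g_{ij}/∂x_k) dx_k ∧ dx_i ∧ dx_j.
Expand each term, using dx_k ∧ dx_i ∧ dx_j = sgn(permutation) dx_{(a)} ∧ dx_{(b)} ∧ dx_{(c)} with (a < b < c) sorted:
  d(x^2 - 3*y^2) includes (∂/∂y)(x^2 - 3*y^2) dy = (-6*y) dy, which multiplied by dx ∧ dz gives (6*y) dx ∧ dy ∧ dz
Collecting like 3-forms: d(omega) = (6*y) dx ∧ dy ∧ dz.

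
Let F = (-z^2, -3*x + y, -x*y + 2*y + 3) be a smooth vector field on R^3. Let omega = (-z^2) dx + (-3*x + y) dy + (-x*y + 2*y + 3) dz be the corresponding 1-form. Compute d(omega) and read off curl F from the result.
d(omega) = (2 - x) dy ∧ dz + (y - 2*z) dz ∧ dx + (-3) dx ∧ dy; curl F = (2 - x, y - 2*z, -3)

d omega = sum_{i<j} (∂f_j/∂x_i - ∂f_i/∂x_j) dx_i ∧ dx_j. Under the identification (dy ∧ dz, dz ∧ dx, dx ∧ dy) ↔ (e_x, e_y, e_z), the coefficients are exactly the components of curl F. Compute:
  ∂R/∂y - ∂Q/∂z = (2 - x) - (0) = 2 - x
  ∂P/∂z - ∂R/∂x = (-2*z) - (-y) = y - 2*z
  ∂Q/∂x - ∂P/∂y = (-3) - (0) = -3.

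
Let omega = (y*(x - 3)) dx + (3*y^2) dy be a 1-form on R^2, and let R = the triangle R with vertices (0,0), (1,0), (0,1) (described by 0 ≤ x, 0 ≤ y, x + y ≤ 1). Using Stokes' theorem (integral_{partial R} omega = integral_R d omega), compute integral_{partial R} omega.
integral_(partial R) omega = 4/3

Stokes: integral_partial_R omega = integral_R d omega with d omega = (∂Q/∂x - ∂P/∂y) dx ∧ dy.
  ∂Q/∂x = 0
  ∂P/∂y = x - 3
  integrand = ∂Q/∂x - ∂P/∂y = 3 - x.
Integrating over R: integral_0^1 integral_0^{1-x} (3 - x) dy dx = 4/3.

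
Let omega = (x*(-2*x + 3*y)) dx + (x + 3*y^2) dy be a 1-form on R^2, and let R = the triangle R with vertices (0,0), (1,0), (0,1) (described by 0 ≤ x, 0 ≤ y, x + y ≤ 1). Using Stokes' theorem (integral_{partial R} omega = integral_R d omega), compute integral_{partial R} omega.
integral_(partial R) omega = 0

Stokes: integral_partial_R omega = integral_R d omega with d omega = (∂Q/∂x - ∂P/∂y) dx ∧ dy.
  ∂Q/∂x = 1
  ∂P/∂y = 3*x
  integrand = ∂Q/∂x - ∂P/∂y = 1 - 3*x.
Integrating over R: integral_0^1 integral_0^{1-x} (1 - 3*x) dy dx = 0.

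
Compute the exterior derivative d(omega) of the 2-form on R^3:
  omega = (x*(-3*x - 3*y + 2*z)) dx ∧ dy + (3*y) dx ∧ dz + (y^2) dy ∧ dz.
d(omega) = (2*x - 3) dx ∧ dy ∧ dz

For a 2-form omega = sum_{i<j} g_{ij} dx_i ∧ dx_j, the exterior derivative is
  d(omega) = sum_{i<j} d(g_{ij}) ∧ dx_i ∧ dx_j = sum_{i<j, k} (∂g_{ij}/∂x_k) dx_k ∧ dx_i ∧ dx_j.
Expand each term, using dx_k ∧ dx_i ∧ dx_j = sgn(permutation) dx_{(a)} ∧ dx_{(b)} ∧ dx_{(c)} with (a < b < c) sorted:
  d(x*(-3*x - 3*y + 2*z)) includes (∂/∂z)(x*(-3*x - 3*y + 2*z)) dz = (2*x) dz, which multiplied by dx ∧ dy gives (2*x) dx ∧ dy ∧ dz
  d(3*y) includes (∂/∂y)(3*y) dy = (3) dy, which multiplied by dx ∧ dz gives (-3) dx ∧ dy ∧ dz
Collecting like 3-forms: d(omega) = (2*x - 3) dx ∧ dy ∧ dz.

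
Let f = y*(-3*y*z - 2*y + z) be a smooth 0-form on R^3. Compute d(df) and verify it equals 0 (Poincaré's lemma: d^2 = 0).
d(df) = 0

Step 1: df = sum_i (∂f/∂x_i) dx_i = (0) dx + (-6*y*z - 4*y + z) dy + (y*(1 - 3*y)) dz.
Step 2: Apply d again. Using the 1-form formula, the coefficient of dx ∧ dy in d(df) is ∂^2 f/∂x ∂y - ∂^2 f/∂y ∂x = (0) - (0) = 0 (equality of mixed partials for smooth f).
Similarly for dx ∧ dz and dy ∧ dz — all coefficients vanish. So d(df) = 0.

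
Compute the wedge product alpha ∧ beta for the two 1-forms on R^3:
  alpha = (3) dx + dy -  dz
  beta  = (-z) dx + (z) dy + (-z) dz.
alpha ∧ beta = (4*z) dx ∧ dy + (-4*z) dx ∧ dz

Distribute the wedge, using dx_i ∧ dx_j = -dx_j ∧ dx_i and dx_i ∧ dx_i = 0. For each pair (i, j) with i < j, the coefficient of dx_i ∧ dx_j in alpha ∧ beta is (alpha_i * beta_j - alpha_j * beta_i). Collecting: alpha ∧ beta = (4*z) dx ∧ dy + (-4*z) dx ∧ dz.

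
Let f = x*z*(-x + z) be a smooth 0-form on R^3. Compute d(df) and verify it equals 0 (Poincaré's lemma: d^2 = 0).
d(df) = 0

Step 1: df = sum_i (∂f/∂x_i) dx_i = (z*(-2*x + z)) dx + (0) dy + (x*(-x + 2*z)) dz.
Step 2: Apply d again. Using the 1-form formula, the coefficient of dx ∧ dy in d(df) is ∂^2 f/∂x ∂y - ∂^2 f/∂y ∂x = (0) - (0) = 0 (equality of mixed partials for smooth f).
Similarly for dx ∧ dz and dy ∧ dz — all coefficients vanish. So d(df) = 0.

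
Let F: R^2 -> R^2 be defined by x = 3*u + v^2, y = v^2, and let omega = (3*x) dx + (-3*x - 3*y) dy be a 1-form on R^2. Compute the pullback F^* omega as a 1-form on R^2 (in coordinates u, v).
F^* omega = (27*u + 9*v^2) du + (-6*v^3) dv

Using F^*(f dg) = (f ∘ F) d(g ∘ F), substitute each coordinate x_i by F_i(u, v) in f_i, and replace dx_i by d F_i = (∂F_i/∂u) du + (∂F_i/∂v) dv.
  For the x component: f_1(F) = 9*u + 3*v^2; d F_1 = (3) du + (2*v) dv
  For the y component: f_2(F) = -9*u - 6*v^2; d F_2 = (0) du + (2*v) dv
Combining and collecting du, dv coefficients:
  coeff of du: 27*u + 9*v^2
  coeff of dv: -6*v^3
F^* omega = (27*u + 9*v^2) du + (-6*v^3) dv.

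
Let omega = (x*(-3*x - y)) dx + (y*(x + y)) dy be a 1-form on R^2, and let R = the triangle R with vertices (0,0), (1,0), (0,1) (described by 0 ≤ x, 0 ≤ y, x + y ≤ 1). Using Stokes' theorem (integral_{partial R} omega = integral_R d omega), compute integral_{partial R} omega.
integral_(partial R) omega = 1/3

Stokes: integral_partial_R omega = integral_R d omega with d omega = (∂Q/∂x - ∂P/∂y) dx ∧ dy.
  ∂Q/∂x = y
  ∂P/∂y = -x
  integrand = ∂Q/∂x - ∂P/∂y = x + y.
Integrating over R: integral_0^1 integral_0^{1-x} (x + y) dy dx = 1/3.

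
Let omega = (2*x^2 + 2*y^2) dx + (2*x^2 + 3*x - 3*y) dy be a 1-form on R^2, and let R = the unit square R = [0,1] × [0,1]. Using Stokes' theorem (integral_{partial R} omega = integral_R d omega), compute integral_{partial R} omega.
integral_(partial R) omega = 3

Stokes: integral_partial_R omega = integral_R d omega with d omega = (∂Q/∂x - ∂P/∂y) dx ∧ dy.
  ∂Q/∂x = 4*x + 3
  ∂P/∂y = 4*y
  integrand = ∂Q/∂x - ∂P/∂y = 4*x - 4*y + 3.
Integrating over R: integral_0^1 integral_0^1 (4*x - 4*y + 3) dx dy = 3.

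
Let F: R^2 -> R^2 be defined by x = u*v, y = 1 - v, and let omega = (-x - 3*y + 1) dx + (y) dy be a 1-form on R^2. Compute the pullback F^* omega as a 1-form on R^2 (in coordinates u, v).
F^* omega = (v*(-u*v + 3*v - 2)) du + (-u^2*v + 3*u*v - 2*u + v - 1) dv

Using F^*(f dg) = (f ∘ F) d(g ∘ F), substitute each coordinate x_i by F_i(u, v) in f_i, and replace dx_i by d F_i = (∂F_i/∂u) du + (∂F_i/∂v) dv.
  For the x component: f_1(F) = -u*v + 3*v - 2; d F_1 = (v) du + (u) dv
  For the y component: f_2(F) = 1 - v; d F_2 = (0) du + (-1) dv
Combining and collecting du, dv coefficients:
  coeff of du: v*(-u*v + 3*v - 2)
  coeff of dv: -u^2*v + 3*u*v - 2*u + v - 1
F^* omega = (v*(-u*v + 3*v - 2)) du + (-u^2*v + 3*u*v - 2*u + v - 1) dv.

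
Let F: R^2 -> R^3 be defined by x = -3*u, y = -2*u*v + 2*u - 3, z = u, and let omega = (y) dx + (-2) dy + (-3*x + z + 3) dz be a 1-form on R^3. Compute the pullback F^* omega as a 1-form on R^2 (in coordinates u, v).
F^* omega = (6*u*v + 4*u + 4*v + 8) du + (4*u) dv

Using F^*(f dg) = (f ∘ F) d(g ∘ F), substitute each coordinate x_i by F_i(u, v) in f_i, and replace dx_i by d F_i = (∂F_i/∂u) du + (∂F_i/∂v) dv.
  For the x component: f_1(F) = -2*u*v + 2*u - 3; d F_1 = (-3) du + (0) dv
  For the y component: f_2(F) = -2; d F_2 = (2 - 2*v) du + (-2*u) dv
  For the z component: f_3(F) = 10*u + 3; d F_3 = (1) du + (0) dv
Combining and collecting du, dv coefficients:
  coeff of du: 6*u*v + 4*u + 4*v + 8
  coeff of dv: 4*u
F^* omega = (6*u*v + 4*u + 4*v + 8) du + (4*u) dv.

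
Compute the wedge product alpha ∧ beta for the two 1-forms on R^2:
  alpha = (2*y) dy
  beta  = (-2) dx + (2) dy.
alpha ∧ beta = (4*y) dx ∧ dy

Distribute the wedge, using dx_i ∧ dx_j = -dx_j ∧ dx_i and dx_i ∧ dx_i = 0. For each pair (i, j) with i < j, the coefficient of dx_i ∧ dx_j in alpha ∧ beta is (alpha_i * beta_j - alpha_j * beta_i). Collecting: alpha ∧ beta = (4*y) dx ∧ dy.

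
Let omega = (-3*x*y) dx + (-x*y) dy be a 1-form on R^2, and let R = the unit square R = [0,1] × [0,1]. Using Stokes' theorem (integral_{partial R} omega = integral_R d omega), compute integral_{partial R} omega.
integral_(partial R) omega = 1

Stokes: integral_partial_R omega = integral_R d omega with d omega = (∂Q/∂x - ∂P/∂y) dx ∧ dy.
  ∂Q/∂x = -y
  ∂P/∂y = -3*x
  integrand = ∂Q/∂x - ∂P/∂y = 3*x - y.
Integrating over R: integral_0^1 integral_0^1 (3*x - y) dx dy = 1.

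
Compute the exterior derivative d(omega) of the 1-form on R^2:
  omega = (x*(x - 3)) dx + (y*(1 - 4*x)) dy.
d(omega) = (-4*y) dx ∧ dy

For a 1-form omega = sum_i f_i dx_i, the exterior derivative is
  d(omega) = sum_{i < j} (∂f_j/∂x_i - ∂f_i/∂x_j) dx_i ∧ dx_j.
  coefficient of dx ∧ dy: ∂f_2/∂x - ∂f_1/∂y = ∂(y*(1 - 4*x))/∂x - ∂(x*(x - 3))/∂y = -4*y
Assembling: d(omega) = (-4*y) dx ∧ dy.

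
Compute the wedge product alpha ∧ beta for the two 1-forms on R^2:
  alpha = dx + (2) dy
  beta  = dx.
alpha ∧ beta = (-2) dx ∧ dy

Distribute the wedge, using dx_i ∧ dx_j = -dx_j ∧ dx_i and dx_i ∧ dx_i = 0. For each pair (i, j) with i < j, the coefficient of dx_i ∧ dx_j in alpha ∧ beta is (alpha_i * beta_j - alpha_j * beta_i). Collecting: alpha ∧ beta = (-2) dx ∧ dy.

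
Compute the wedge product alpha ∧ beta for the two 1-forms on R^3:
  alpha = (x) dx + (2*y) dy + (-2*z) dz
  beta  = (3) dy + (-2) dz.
alpha ∧ beta = (3*x) dx ∧ dy + (-2*x) dx ∧ dz + (-4*y + 6*z) dy ∧ dz

Distribute the wedge, using dx_i ∧ dx_j = -dx_j ∧ dx_i and dx_i ∧ dx_i = 0. For each pair (i, j) with i < j, the coefficient of dx_i ∧ dx_j in alpha ∧ beta is (alpha_i * beta_j - alpha_j * beta_i). Collecting: alpha ∧ beta = (3*x) dx ∧ dy + (-2*x) dx ∧ dz + (-4*y + 6*z) dy ∧ dz.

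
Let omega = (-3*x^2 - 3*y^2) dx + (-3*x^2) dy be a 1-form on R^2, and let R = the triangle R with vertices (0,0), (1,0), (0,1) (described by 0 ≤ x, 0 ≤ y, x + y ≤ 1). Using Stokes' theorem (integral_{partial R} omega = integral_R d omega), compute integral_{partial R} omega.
integral_(partial R) omega = 0

Stokes: integral_partial_R omega = integral_R d omega with d omega = (∂Q/∂x - ∂P/∂y) dx ∧ dy.
  ∂Q/∂x = -6*x
  ∂P/∂y = -6*y
  integrand = ∂Q/∂x - ∂P/∂y = -6*x + 6*y.
Integrating over R: integral_0^1 integral_0^{1-x} (-6*x + 6*y) dy dx = 0.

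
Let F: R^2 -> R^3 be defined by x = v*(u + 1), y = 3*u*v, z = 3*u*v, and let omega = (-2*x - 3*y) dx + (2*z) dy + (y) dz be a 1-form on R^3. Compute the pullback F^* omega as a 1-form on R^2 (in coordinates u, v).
F^* omega = (v^2*(16*u - 2)) du + (v*(16*u^2 - 13*u - 2)) dv

Using F^*(f dg) = (f ∘ F) d(g ∘ F), substitute each coordinate x_i by F_i(u, v) in f_i, and replace dx_i by d F_i = (∂F_i/∂u) du + (∂F_i/∂v) dv.
  For the x component: f_1(F) = v*(-11*u - 2); d F_1 = (v) du + (u + 1) dv
  For the y component: f_2(F) = 6*u*v; d F_2 = (3*v) du + (3*u) dv
  For the z component: f_3(F) = 3*u*v; d F_3 = (3*v) du + (3*u) dv
Combining and collecting du, dv coefficients:
  coeff of du: v^2*(16*u - 2)
  coeff of dv: v*(16*u^2 - 13*u - 2)
F^* omega = (v^2*(16*u - 2)) du + (v*(16*u^2 - 13*u - 2)) dv.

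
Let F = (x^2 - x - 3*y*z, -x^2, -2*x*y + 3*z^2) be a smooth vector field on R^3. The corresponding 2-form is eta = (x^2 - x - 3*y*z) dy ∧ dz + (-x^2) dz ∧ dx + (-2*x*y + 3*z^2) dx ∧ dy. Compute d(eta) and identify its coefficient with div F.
d(eta) = (2*x + 6*z - 1) dx ∧ dy ∧ dz; div F = 2*x + 6*z - 1

For a 2-form in R^3 of the form above, applying d gives a 3-form with coefficient ∂P/∂x + ∂Q/∂y + ∂R/∂z:
  ∂P/∂x = 2*x - 1
  ∂Q/∂y = 0
  ∂R/∂z = 6*z
Sum = 2*x + 6*z - 1, which is exactly div F.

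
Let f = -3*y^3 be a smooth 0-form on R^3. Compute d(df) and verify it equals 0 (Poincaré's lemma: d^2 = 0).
d(df) = 0

Step 1: df = sum_i (∂f/∂x_i) dx_i = (0) dx + (-9*y^2) dy + (0) dz.
Step 2: Apply d again. Using the 1-form formula, the coefficient of dx ∧ dy in d(df) is ∂^2 f/∂x ∂y - ∂^2 f/∂y ∂x = (0) - (0) = 0 (equality of mixed partials for smooth f).
Similarly for dx ∧ dz and dy ∧ dz — all coefficients vanish. So d(df) = 0.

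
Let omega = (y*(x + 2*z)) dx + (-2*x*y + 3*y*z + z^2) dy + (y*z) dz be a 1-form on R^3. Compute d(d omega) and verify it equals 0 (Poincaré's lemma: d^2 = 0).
d(d omega) = 0

Step 1: d omega = sum_{i<j} (∂f_j/∂x_i - ∂f_i/∂x_j) dx_i ∧ dx_j:
  coeff of dx ∧ dy: -x - 2*y - 2*z
  coeff of dx ∧ dz: -2*y
  coeff of dy ∧ dz: -3*y - z
Step 2: Apply d again to each 2-form coefficient. The only possible 3-form in R^3 is dx ∧ dy ∧ dz, with coefficient
  ∂(coeff of dy∧dz)/∂x - ∂(coeff of dx∧dz)/∂y + ∂(coeff of dx∧dy)/∂z
  = ∂/∂x (-3*y - z) - ∂/∂y (-2*y) + ∂/∂z (-x - 2*y - 2*z).
Each of these terms simplifies to sums of mixed partials that cancel in pairs. The result is 0 (by equality of mixed partials for smooth functions — Schwarz / Clairaut).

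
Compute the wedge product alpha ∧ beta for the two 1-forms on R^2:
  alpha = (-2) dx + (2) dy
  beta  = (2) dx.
alpha ∧ beta = (-4) dx ∧ dy

Distribute the wedge, using dx_i ∧ dx_j = -dx_j ∧ dx_i and dx_i ∧ dx_i = 0. For each pair (i, j) with i < j, the coefficient of dx_i ∧ dx_j in alpha ∧ beta is (alpha_i * beta_j - alpha_j * beta_i). Collecting: alpha ∧ beta = (-4) dx ∧ dy.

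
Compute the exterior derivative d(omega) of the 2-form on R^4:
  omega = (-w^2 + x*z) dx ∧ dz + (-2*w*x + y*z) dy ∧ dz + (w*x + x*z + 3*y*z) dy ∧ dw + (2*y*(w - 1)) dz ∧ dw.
d(omega) = (-2*w) dx ∧ dz ∧ dw + (-2*w) dx ∧ dy ∧ dz + (2*w - 3*x - 3*y - 2) dy ∧ dz ∧ dw + (w + z) dx ∧ dy ∧ dw

For a 2-form omega = sum_{i<j} g_{ij} dx_i ∧ dx_j, the exterior derivative is
  d(omega) = sum_{i<j} d(g_{ij}) ∧ dx_i ∧ dx_j = sum_{i<j, k} (∂g_{ij}/∂x_k) dx_k ∧ dx_i ∧ dx_j.
Expand each term, using dx_k ∧ dx_i ∧ dx_j = sgn(permutation) dx_{(a)} ∧ dx_{(b)} ∧ dx_{(c)} with (a < b < c) sorted:
  d(-w^2 + x*z) includes (∂/∂w)(-w^2 + x*z) dw = (-2*w) dw, which multiplied by dx ∧ dz gives (-2*w) dx ∧ dz ∧ dw
  d(-2*w*x + y*z) includes (∂/∂x)(-2*w*x + y*z) dx = (-2*w) dx, which multiplied by dy ∧ dz gives (-2*w) dx ∧ dy ∧ dz
  d(-2*w*x + y*z) includes (∂/∂w)(-2*w*x + y*z) dw = (-2*x) dw, which multiplied by dy ∧ dz gives (-2*x) dy ∧ dz ∧ dw
  d(w*x + x*z + 3*y*z) includes (∂/∂x)(w*x + x*z + 3*y*z) dx = (w + z) dx, which multiplied by dy ∧ dw gives (w + z) dx ∧ dy ∧ dw
  d(w*x + x*z + 3*y*z) includes (∂/∂z)(w*x + x*z + 3*y*z) dz = (x + 3*y) dz, which multiplied by dy ∧ dw gives (-x - 3*y) dy ∧ dz ∧ dw
  d(2*y*(w - 1)) includes (∂/∂y)(2*y*(w - 1)) dy = (2*w - 2) dy, which multiplied by dz ∧ dw gives (2*w - 2) dy ∧ dz ∧ dw
Collecting like 3-forms: d(omega) = (-2*w) dx ∧ dz ∧ dw + (-2*w) dx ∧ dy ∧ dz + (2*w - 3*x - 3*y - 2) dy ∧ dz ∧ dw + (w + z) dx ∧ dy ∧ dw.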